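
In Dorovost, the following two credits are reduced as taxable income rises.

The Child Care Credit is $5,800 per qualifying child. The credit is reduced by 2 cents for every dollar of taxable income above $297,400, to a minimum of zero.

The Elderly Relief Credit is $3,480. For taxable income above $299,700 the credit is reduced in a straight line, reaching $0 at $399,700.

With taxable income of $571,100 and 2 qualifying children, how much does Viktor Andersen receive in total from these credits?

Child Care Credit: base = 2 × $5,800 = $11,600. 2% of the $273,700 excess over $297,400 is $5,474; credit = $11,600 − $5,474 = $6,126.
Elderly Relief Credit: $571,100 is at or above $399,700, so the credit is $0.
Total: $6,126 + $0 = $6,126.

$6,126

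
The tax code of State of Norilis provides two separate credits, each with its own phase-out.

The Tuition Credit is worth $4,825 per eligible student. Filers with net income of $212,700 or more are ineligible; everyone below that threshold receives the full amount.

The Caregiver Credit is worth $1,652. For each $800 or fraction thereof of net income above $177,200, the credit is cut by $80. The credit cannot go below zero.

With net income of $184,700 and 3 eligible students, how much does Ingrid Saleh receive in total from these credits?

Tuition Credit: base = 3 × $4,825 = $14,475. $184,700 is below the $212,700 cutoff, so the full $14,475 applies.
Caregiver Credit: income exceeds $177,200 by $7,500, which is 10 full-or-partial $800 increments; reduction = 10 × $80 = $800, leaving $852.
Total: $14,475 + $852 = $15,327.

$15,327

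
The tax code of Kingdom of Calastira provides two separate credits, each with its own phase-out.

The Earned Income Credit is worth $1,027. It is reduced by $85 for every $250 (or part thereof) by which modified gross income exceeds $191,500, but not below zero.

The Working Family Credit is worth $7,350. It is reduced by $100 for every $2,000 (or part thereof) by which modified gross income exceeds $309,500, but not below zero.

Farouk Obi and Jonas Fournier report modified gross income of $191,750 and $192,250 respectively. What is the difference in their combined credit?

Farouk ($191,750): Earned Income Credit: income exceeds $191,500 by $250, which is 1 full-or-partial $250 increment; reduction = 1 × $85 = $85, leaving $942. Working Family Credit: $191,750 is at or below the $309,500 threshold, so the full $7,350 applies. total $942 + $7,350 = $8,292
Jonas ($192,250): Earned Income Credit: income exceeds $191,500 by $750, which is 3 full-or-partial $250 increments; reduction = 3 × $85 = $255, leaving $772. Working Family Credit: $192,250 is at or below the $309,500 threshold, so the full $7,350 applies. total $772 + $7,350 = $8,122
Difference: |$8,292 − $8,122| = $170.

$170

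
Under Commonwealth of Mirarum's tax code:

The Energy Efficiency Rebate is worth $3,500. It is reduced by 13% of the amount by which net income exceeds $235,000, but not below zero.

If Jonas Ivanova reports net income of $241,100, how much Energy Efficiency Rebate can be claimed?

Energy Efficiency Rebate: 13% of the $6,100 excess over $235,000 is $793; credit = $3,500 − $793 = $2,707.

$2,707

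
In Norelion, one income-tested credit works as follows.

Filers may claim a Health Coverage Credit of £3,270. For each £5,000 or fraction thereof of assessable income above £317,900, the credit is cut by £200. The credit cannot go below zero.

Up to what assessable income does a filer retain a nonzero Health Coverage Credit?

After 16 increments the reduction is 16 × £200 = £3,200, leaving £70; one more increment wipes it out. Increment 16 ends at excess 16 × £5,000 = £80,000, so the highest qualifying income is £317,900 + £80,000 = £397,900.

£397,900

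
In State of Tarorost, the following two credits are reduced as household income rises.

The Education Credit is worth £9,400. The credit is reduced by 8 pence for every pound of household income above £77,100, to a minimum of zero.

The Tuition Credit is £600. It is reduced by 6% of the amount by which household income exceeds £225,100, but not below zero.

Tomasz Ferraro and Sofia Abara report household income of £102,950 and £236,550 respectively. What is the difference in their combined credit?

£7,932

Tomasz (£102,950): Education Credit: 8% of the £25,850 excess over £77,100 is £2,068; credit = £9,400 − £2,068 = £7,332. Tuition Credit: £102,950 is at or below the £225,100 threshold, so the full £600 applies. total £7,332 + £600 = £7,932
Sofia (£236,550): Education Credit: 8% of the £159,450 excess over £77,100 is £12,756 ≥ base, so the credit is £0. Tuition Credit: 6% of the £11,450 excess over £225,100 is £687 ≥ base, so the credit is £0. total £0 + £0 = £0
Difference: |£7,932 − £0| = £7,932.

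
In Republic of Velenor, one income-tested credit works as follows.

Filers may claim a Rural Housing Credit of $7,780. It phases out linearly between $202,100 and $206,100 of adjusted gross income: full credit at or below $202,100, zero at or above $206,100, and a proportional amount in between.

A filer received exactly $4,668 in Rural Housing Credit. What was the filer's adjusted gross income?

$203,700

$4,668 is 4,668/7,780 of the full $7,780, so 3,112/7,780 of the $4,000 range has been used: income = $202,100 + $4,000 × 3,112/7,780 = $203,700.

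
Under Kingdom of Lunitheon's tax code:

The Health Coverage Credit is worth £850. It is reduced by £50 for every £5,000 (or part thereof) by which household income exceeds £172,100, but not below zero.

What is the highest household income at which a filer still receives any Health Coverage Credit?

£252,100

After 16 increments the reduction is 16 × £50 = £800, leaving £50; one more increment wipes it out. Increment 16 ends at excess 16 × £5,000 = £80,000, so the highest qualifying income is £172,100 + £80,000 = £252,100.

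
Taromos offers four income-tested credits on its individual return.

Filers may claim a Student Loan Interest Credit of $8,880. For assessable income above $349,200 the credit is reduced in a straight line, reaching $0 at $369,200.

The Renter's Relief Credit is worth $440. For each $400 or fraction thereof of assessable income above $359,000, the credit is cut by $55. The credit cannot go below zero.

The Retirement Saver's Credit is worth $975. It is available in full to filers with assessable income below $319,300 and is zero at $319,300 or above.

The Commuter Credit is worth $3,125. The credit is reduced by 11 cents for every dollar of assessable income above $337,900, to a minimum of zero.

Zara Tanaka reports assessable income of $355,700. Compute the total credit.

$7,601

Student Loan Interest Credit: $355,700 is $6,500 into a $20,000 phase-out range, leaving 13,500/20,000 of the credit: $8,880 × 13,500/20,000 = $5,994.
Renter's Relief Credit: $355,700 is at or below the $359,000 threshold, so the full $440 applies.
Retirement Saver's Credit: $355,700 meets or exceeds the $319,300 cutoff, so the credit is $0.
Commuter Credit: 11% of the $17,800 excess over $337,900 is $1,958; credit = $3,125 − $1,958 = $1,167.
Total: $5,994 + $440 + $0 + $1,167 = $7,601.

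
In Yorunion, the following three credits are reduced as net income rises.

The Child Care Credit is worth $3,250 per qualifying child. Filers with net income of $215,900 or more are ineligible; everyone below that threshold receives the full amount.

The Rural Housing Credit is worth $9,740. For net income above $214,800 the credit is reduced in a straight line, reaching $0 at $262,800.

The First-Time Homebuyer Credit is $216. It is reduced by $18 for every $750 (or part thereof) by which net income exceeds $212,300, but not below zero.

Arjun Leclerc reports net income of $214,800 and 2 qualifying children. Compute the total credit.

$16,384

Child Care Credit: base = 2 × $3,250 = $6,500. $214,800 is below the $215,900 cutoff, so the full $6,500 applies.
Rural Housing Credit: $214,800 is at or below the $214,800 threshold, so the full $9,740 applies.
First-Time Homebuyer Credit: income exceeds $212,300 by $2,500, which is 4 full-or-partial $750 increments; reduction = 4 × $18 = $72, leaving $144.
Total: $6,500 + $9,740 + $144 = $16,384.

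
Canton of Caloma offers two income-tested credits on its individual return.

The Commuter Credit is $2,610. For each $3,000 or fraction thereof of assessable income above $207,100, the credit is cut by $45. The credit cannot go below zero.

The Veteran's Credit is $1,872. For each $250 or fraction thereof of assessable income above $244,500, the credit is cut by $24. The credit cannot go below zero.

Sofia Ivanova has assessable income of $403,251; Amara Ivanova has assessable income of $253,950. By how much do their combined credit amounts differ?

Sofia ($403,251): Commuter Credit: income exceeds $207,100 by $196,151 → 66 increments × $45 = $2,970 ≥ base, so the credit is $0. Veteran's Credit: income exceeds $244,500 by $158,751 → 636 increments × $24 = $15,264 ≥ base, so the credit is $0. total $0 + $0 = $0
Amara ($253,950): Commuter Credit: income exceeds $207,100 by $46,850, which is 16 full-or-partial $3,000 increments; reduction = 16 × $45 = $720, leaving $1,890. Veteran's Credit: income exceeds $244,500 by $9,450, which is 38 full-or-partial $250 increments; reduction = 38 × $24 = $912, leaving $960. total $1,890 + $960 = $2,850
Difference: |$0 − $2,850| = $2,850.

$2,850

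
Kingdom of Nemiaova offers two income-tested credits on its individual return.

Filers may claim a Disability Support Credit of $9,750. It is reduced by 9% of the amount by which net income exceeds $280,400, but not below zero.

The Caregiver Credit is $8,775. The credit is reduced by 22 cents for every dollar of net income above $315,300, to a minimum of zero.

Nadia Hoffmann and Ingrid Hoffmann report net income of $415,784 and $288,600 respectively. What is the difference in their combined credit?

$17,787

Nadia ($415,784): Disability Support Credit: 9% of the $135,384 excess over $280,400 is $12,184.56 ≥ base, so the credit is $0. Caregiver Credit: 22% of the $100,484 excess over $315,300 is $22,106.48 ≥ base, so the credit is $0. total $0 + $0 = $0
Ingrid ($288,600): Disability Support Credit: 9% of the $8,200 excess over $280,400 is $738; credit = $9,750 − $738 = $9,012. Caregiver Credit: $288,600 is at or below the $315,300 threshold, so the full $8,775 applies. total $9,012 + $8,775 = $17,787
Difference: |$0 − $17,787| = $17,787.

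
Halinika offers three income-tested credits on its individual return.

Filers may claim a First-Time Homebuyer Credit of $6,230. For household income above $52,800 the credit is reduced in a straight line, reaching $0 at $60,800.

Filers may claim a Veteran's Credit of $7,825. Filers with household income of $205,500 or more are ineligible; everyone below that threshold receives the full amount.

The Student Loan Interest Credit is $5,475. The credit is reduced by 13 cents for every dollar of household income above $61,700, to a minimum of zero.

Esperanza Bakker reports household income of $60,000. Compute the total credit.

$13,923

First-Time Homebuyer Credit: $60,000 is $7,200 into a $8,000 phase-out range, leaving 800/8,000 of the credit: $6,230 × 800/8,000 = $623.
Veteran's Credit: $60,000 is below the $205,500 cutoff, so the full $7,825 applies.
Student Loan Interest Credit: $60,000 is at or below the $61,700 threshold, so the full $5,475 applies.
Total: $623 + $7,825 + $5,475 = $13,923.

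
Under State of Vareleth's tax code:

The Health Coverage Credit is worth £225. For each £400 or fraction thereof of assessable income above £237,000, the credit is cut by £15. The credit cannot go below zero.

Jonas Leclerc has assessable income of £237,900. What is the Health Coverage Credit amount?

£180

Health Coverage Credit: income exceeds £237,000 by £900, which is 3 full-or-partial £400 increments; reduction = 3 × £15 = £45, leaving £180.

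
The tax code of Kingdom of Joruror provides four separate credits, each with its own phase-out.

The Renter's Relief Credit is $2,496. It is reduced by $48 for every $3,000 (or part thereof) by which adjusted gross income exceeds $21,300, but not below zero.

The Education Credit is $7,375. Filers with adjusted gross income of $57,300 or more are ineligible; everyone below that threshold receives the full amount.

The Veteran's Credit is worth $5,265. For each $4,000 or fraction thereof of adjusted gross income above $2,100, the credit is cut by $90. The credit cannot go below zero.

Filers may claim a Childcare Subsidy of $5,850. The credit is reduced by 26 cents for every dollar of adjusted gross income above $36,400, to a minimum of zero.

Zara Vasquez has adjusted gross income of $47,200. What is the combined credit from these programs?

$16,666

Renter's Relief Credit: income exceeds $21,300 by $25,900, which is 9 full-or-partial $3,000 increments; reduction = 9 × $48 = $432, leaving $2,064.
Education Credit: $47,200 is below the $57,300 cutoff, so the full $7,375 applies.
Veteran's Credit: income exceeds $2,100 by $45,100, which is 12 full-or-partial $4,000 increments; reduction = 12 × $90 = $1,080, leaving $4,185.
Childcare Subsidy: 26% of the $10,800 excess over $36,400 is $2,808; credit = $5,850 − $2,808 = $3,042.
Total: $2,064 + $7,375 + $4,185 + $3,042 = $16,666.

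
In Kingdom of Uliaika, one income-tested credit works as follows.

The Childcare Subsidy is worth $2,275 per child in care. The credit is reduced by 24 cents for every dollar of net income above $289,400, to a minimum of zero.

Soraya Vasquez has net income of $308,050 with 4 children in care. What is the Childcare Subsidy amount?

$4,624

Childcare Subsidy: base = 4 × $2,275 = $9,100. 24% of the $18,650 excess over $289,400 is $4,476; credit = $9,100 − $4,476 = $4,624.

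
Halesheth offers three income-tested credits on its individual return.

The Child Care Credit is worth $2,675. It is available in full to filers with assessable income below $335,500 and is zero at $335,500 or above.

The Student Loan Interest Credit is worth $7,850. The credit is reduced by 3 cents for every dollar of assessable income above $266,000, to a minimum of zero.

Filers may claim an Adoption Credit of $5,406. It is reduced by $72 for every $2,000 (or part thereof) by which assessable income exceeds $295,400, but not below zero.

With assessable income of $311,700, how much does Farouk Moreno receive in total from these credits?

Child Care Credit: $311,700 is below the $335,500 cutoff, so the full $2,675 applies.
Student Loan Interest Credit: 3% of the $45,700 excess over $266,000 is $1,371; credit = $7,850 − $1,371 = $6,479.
Adoption Credit: income exceeds $295,400 by $16,300, which is 9 full-or-partial $2,000 increments; reduction = 9 × $72 = $648, leaving $4,758.
Total: $2,675 + $6,479 + $4,758 = $13,912.

$13,912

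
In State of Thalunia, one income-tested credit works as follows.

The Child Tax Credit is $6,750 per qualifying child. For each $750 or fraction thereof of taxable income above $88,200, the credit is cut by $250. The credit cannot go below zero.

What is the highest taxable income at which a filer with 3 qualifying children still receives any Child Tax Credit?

$148,200

Full credit = 3 × $6,750 = $20,250.
After 80 increments the reduction is 80 × $250 = $20,000, leaving $250; one more increment wipes it out. Increment 80 ends at excess 80 × $750 = $60,000, so the highest qualifying income is $88,200 + $60,000 = $148,200.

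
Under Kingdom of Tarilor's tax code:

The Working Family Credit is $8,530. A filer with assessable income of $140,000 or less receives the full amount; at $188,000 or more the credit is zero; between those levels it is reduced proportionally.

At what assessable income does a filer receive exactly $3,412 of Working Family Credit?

$3,412 is 3,412/8,530 of the full $8,530, so 5,118/8,530 of the $48,000 range has been used: income = $140,000 + $48,000 × 5,118/8,530 = $168,800.

$168,800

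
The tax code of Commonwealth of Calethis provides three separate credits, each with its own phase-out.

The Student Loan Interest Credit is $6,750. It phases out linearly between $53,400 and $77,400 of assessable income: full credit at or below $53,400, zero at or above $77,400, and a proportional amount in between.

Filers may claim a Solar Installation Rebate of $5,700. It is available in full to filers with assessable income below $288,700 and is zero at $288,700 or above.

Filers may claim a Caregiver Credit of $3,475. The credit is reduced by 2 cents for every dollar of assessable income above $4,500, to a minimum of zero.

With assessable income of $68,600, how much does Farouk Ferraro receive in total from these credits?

Student Loan Interest Credit: $68,600 is $15,200 into a $24,000 phase-out range, leaving 8,800/24,000 of the credit: $6,750 × 8,800/24,000 = $2,475.
Solar Installation Rebate: $68,600 is below the $288,700 cutoff, so the full $5,700 applies.
Caregiver Credit: 2% of the $64,100 excess over $4,500 is $1,282; credit = $3,475 − $1,282 = $2,193.
Total: $2,475 + $5,700 + $2,193 = $10,368.

$10,368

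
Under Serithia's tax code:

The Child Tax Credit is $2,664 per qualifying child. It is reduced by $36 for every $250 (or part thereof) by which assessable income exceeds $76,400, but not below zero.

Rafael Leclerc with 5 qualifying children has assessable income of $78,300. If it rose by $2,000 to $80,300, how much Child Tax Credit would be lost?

$288

At $78,300 — base = 5 × $2,664 = $13,320. income exceeds $76,400 by $1,900, which is 8 full-or-partial $250 increments; reduction = 8 × $36 = $288, leaving $13,032.
At $80,300 — base = 5 × $2,664 = $13,320. income exceeds $76,400 by $3,900, which is 16 full-or-partial $250 increments; reduction = 16 × $36 = $576, leaving $12,744.
Lost: $13,032 − $12,744 = $288.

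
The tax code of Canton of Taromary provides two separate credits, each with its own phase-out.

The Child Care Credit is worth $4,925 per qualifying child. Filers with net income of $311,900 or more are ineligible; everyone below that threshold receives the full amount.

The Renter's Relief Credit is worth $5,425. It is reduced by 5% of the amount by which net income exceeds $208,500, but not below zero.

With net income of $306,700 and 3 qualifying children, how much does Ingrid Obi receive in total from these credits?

Child Care Credit: base = 3 × $4,925 = $14,775. $306,700 is below the $311,900 cutoff, so the full $14,775 applies.
Renter's Relief Credit: 5% of the $98,200 excess over $208,500 is $4,910; credit = $5,425 − $4,910 = $515.
Total: $14,775 + $515 = $15,290.

$15,290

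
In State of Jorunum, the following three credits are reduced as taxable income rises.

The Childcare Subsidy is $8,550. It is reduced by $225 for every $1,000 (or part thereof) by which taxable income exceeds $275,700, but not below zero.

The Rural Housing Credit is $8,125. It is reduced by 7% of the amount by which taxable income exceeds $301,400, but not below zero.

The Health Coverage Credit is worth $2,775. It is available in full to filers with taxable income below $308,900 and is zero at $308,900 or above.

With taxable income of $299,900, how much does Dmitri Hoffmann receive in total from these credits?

Childcare Subsidy: income exceeds $275,700 by $24,200, which is 25 full-or-partial $1,000 increments; reduction = 25 × $225 = $5,625, leaving $2,925.
Rural Housing Credit: $299,900 is at or below the $301,400 threshold, so the full $8,125 applies.
Health Coverage Credit: $299,900 is below the $308,900 cutoff, so the full $2,775 applies.
Total: $2,925 + $8,125 + $2,775 = $13,825.

$13,825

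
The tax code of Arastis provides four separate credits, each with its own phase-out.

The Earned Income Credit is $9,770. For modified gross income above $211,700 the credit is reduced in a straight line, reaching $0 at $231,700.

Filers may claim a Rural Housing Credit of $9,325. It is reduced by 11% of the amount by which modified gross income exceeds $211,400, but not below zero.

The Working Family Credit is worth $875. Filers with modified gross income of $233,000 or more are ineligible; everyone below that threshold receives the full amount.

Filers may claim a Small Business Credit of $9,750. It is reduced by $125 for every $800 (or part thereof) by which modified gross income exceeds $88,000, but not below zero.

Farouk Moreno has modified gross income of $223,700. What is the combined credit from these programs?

Earned Income Credit: $223,700 is $12,000 into a $20,000 phase-out range, leaving 8,000/20,000 of the credit: $9,770 × 8,000/20,000 = $3,908.
Rural Housing Credit: 11% of the $12,300 excess over $211,400 is $1,353; credit = $9,325 − $1,353 = $7,972.
Working Family Credit: $223,700 is below the $233,000 cutoff, so the full $875 applies.
Small Business Credit: income exceeds $88,000 by $135,700 → 170 increments × $125 = $21,250 ≥ base, so the credit is $0.
Total: $3,908 + $7,972 + $875 + $0 = $12,755.

$12,755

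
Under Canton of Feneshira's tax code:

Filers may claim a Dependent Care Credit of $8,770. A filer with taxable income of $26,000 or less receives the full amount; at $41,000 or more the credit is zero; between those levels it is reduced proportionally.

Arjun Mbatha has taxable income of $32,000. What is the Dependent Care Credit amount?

Dependent Care Credit: $32,000 is $6,000 into a $15,000 phase-out range, leaving 9,000/15,000 of the credit: $8,770 × 9,000/15,000 = $5,262.

$5,262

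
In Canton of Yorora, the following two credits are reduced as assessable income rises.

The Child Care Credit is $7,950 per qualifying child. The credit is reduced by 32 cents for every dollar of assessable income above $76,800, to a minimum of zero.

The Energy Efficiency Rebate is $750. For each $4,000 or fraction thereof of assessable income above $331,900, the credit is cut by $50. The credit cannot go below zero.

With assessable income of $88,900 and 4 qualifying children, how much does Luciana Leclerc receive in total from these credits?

Child Care Credit: base = 4 × $7,950 = $31,800. 32% of the $12,100 excess over $76,800 is $3,872; credit = $31,800 − $3,872 = $27,928.
Energy Efficiency Rebate: $88,900 is at or below the $331,900 threshold, so the full $750 applies.
Total: $27,928 + $750 = $28,678.

$28,678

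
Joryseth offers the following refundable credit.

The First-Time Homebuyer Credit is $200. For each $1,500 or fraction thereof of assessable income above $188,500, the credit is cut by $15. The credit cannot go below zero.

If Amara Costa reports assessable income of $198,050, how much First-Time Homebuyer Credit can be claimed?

First-Time Homebuyer Credit: income exceeds $188,500 by $9,550, which is 7 full-or-partial $1,500 increments; reduction = 7 × $15 = $105, leaving $95.

$95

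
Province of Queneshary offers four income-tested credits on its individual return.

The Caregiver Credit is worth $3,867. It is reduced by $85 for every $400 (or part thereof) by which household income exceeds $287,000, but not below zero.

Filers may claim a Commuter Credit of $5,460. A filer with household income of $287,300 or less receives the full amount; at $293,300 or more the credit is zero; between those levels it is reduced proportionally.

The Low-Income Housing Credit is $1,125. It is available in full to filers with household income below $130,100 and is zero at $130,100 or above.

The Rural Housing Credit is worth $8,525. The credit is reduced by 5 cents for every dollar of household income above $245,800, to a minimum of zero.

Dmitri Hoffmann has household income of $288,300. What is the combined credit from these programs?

$14,477

Caregiver Credit: income exceeds $287,000 by $1,300, which is 4 full-or-partial $400 increments; reduction = 4 × $85 = $340, leaving $3,527.
Commuter Credit: $288,300 is $1,000 into a $6,000 phase-out range, leaving 5,000/6,000 of the credit: $5,460 × 5,000/6,000 = $4,550.
Low-Income Housing Credit: $288,300 meets or exceeds the $130,100 cutoff, so the credit is $0.
Rural Housing Credit: 5% of the $42,500 excess over $245,800 is $2,125; credit = $8,525 − $2,125 = $6,400.
Total: $3,527 + $4,550 + $0 + $6,400 = $14,477.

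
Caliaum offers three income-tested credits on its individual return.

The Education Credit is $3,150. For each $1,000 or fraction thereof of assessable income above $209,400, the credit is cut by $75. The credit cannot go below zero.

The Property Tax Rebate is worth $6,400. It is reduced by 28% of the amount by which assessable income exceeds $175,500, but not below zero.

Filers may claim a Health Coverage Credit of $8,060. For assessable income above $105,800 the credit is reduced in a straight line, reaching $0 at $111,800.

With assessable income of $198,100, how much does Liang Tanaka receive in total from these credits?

$3,222

Education Credit: $198,100 is at or below the $209,400 threshold, so the full $3,150 applies.
Property Tax Rebate: 28% of the $22,600 excess over $175,500 is $6,328; credit = $6,400 − $6,328 = $72.
Health Coverage Credit: $198,100 is at or above $111,800, so the credit is $0.
Total: $3,150 + $72 + $0 = $3,222.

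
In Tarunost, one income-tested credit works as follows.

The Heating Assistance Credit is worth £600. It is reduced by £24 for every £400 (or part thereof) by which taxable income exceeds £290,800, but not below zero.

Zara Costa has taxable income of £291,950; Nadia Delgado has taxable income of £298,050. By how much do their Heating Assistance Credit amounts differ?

Zara (£291,950): Heating Assistance Credit: income exceeds £290,800 by £1,150, which is 3 full-or-partial £400 increments; reduction = 3 × £24 = £72, leaving £528.
Nadia (£298,050): Heating Assistance Credit: income exceeds £290,800 by £7,250, which is 19 full-or-partial £400 increments; reduction = 19 × £24 = £456, leaving £144.
Difference: |£528 − £144| = £384.

£384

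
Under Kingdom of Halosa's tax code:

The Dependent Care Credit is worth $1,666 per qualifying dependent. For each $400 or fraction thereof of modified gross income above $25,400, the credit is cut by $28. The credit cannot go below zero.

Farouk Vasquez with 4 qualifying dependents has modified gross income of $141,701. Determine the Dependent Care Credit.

Dependent Care Credit: base = 4 × $1,666 = $6,664. income exceeds $25,400 by $116,301 → 291 increments × $28 = $8,148 ≥ base, so the credit is $0.

$0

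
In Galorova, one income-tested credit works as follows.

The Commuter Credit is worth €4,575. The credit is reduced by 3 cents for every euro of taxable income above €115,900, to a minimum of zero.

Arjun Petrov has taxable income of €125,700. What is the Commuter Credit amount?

Commuter Credit: 3% of the €9,800 excess over €115,900 is €294; credit = €4,575 − €294 = €4,281.

€4,281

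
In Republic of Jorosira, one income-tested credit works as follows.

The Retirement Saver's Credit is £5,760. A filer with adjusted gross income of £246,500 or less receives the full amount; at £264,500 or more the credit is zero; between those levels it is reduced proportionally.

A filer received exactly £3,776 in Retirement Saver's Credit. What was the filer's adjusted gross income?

£3,776 is 3,776/5,760 of the full £5,760, so 1,984/5,760 of the £18,000 range has been used: income = £246,500 + £18,000 × 1,984/5,760 = £252,700.

£252,700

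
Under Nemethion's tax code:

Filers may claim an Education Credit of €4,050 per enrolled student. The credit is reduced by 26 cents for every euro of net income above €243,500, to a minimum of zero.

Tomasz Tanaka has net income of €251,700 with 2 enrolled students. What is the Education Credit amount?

Education Credit: base = 2 × €4,050 = €8,100. 26% of the €8,200 excess over €243,500 is €2,132; credit = €8,100 − €2,132 = €5,968.

€5,968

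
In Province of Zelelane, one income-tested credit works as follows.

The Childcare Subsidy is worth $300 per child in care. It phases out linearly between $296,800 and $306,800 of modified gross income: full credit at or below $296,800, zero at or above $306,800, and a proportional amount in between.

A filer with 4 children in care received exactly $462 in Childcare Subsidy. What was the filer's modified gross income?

Full credit = 4 × $300 = $1,200.
$462 is 462/1,200 of the full $1,200, so 738/1,200 of the $10,000 range has been used: income = $296,800 + $10,000 × 738/1,200 = $302,950.

$302,950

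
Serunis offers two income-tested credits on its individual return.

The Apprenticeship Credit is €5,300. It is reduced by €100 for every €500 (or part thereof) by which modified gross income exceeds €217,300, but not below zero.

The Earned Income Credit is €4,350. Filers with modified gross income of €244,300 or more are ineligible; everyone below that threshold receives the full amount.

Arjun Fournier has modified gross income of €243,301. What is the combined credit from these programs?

Apprenticeship Credit: income exceeds €217,300 by €26,001 → 53 increments × €100 = €5,300 ≥ base, so the credit is €0.
Earned Income Credit: €243,301 is below the €244,300 cutoff, so the full €4,350 applies.
Total: €0 + €4,350 = €4,350.

€4,350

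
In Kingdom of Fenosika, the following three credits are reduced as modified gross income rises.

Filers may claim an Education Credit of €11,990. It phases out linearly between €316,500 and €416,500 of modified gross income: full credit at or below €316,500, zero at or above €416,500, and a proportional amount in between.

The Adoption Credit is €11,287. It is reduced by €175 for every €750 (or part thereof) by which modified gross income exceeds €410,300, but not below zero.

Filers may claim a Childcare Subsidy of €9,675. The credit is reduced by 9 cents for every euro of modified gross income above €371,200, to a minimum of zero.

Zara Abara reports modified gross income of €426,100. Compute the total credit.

Education Credit: €426,100 is at or above €416,500, so the credit is €0.
Adoption Credit: income exceeds €410,300 by €15,800, which is 22 full-or-partial €750 increments; reduction = 22 × €175 = €3,850, leaving €7,437.
Childcare Subsidy: 9% of the €54,900 excess over €371,200 is €4,941; credit = €9,675 − €4,941 = €4,734.
Total: €0 + €7,437 + €4,734 = €12,171.

€12,171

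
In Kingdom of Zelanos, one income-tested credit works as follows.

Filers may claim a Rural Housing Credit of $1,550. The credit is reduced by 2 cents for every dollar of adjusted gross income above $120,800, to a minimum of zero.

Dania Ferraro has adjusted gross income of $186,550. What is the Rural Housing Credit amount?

$235

Rural Housing Credit: 2% of the $65,750 excess over $120,800 is $1,315; credit = $1,550 − $1,315 = $235.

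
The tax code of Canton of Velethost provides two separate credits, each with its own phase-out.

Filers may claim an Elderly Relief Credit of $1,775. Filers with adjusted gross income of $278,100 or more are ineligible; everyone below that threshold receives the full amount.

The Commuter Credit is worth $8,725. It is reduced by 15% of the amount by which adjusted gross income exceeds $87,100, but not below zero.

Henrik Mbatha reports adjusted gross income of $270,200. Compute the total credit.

Elderly Relief Credit: $270,200 is below the $278,100 cutoff, so the full $1,775 applies.
Commuter Credit: 15% of the $183,100 excess over $87,100 is $27,465 ≥ base, so the credit is $0.
Total: $1,775 + $0 = $1,775.

$1,775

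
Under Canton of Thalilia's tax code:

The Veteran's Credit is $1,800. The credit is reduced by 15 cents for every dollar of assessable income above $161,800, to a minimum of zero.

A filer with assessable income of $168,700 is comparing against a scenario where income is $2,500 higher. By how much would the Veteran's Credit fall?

At $168,700 — 15% of the $6,900 excess over $161,800 is $1,035; credit = $1,800 − $1,035 = $765.
At $171,200 — 15% of the $9,400 excess over $161,800 is $1,410; credit = $1,800 − $1,410 = $390.
Lost: $765 − $390 = $375.

$375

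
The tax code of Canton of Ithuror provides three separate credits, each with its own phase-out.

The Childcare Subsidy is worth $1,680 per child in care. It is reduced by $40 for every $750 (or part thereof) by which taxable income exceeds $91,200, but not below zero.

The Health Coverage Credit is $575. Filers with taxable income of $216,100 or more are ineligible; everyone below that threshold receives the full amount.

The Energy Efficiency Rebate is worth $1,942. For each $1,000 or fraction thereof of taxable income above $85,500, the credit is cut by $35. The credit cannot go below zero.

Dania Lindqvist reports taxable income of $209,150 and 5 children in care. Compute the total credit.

Childcare Subsidy: base = 5 × $1,680 = $8,400. income exceeds $91,200 by $117,950, which is 158 full-or-partial $750 increments; reduction = 158 × $40 = $6,320, leaving $2,080.
Health Coverage Credit: $209,150 is below the $216,100 cutoff, so the full $575 applies.
Energy Efficiency Rebate: income exceeds $85,500 by $123,650 → 124 increments × $35 = $4,340 ≥ base, so the credit is $0.
Total: $2,080 + $575 + $0 = $2,655.

$2,655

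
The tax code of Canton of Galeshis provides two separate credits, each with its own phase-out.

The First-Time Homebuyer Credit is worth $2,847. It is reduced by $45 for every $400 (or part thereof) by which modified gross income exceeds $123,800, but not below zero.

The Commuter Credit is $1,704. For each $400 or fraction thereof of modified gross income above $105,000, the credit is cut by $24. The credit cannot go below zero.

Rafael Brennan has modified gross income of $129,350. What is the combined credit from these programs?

First-Time Homebuyer Credit: income exceeds $123,800 by $5,550, which is 14 full-or-partial $400 increments; reduction = 14 × $45 = $630, leaving $2,217.
Commuter Credit: income exceeds $105,000 by $24,350, which is 61 full-or-partial $400 increments; reduction = 61 × $24 = $1,464, leaving $240.
Total: $2,217 + $240 = $2,457.

$2,457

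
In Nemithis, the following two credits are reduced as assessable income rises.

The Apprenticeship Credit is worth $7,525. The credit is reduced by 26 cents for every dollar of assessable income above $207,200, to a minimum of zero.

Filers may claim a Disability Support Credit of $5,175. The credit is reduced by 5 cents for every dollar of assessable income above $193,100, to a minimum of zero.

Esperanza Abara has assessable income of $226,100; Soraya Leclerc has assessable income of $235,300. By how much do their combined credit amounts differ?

$2,852

Esperanza ($226,100): Apprenticeship Credit: 26% of the $18,900 excess over $207,200 is $4,914; credit = $7,525 − $4,914 = $2,611. Disability Support Credit: 5% of the $33,000 excess over $193,100 is $1,650; credit = $5,175 − $1,650 = $3,525. total $2,611 + $3,525 = $6,136
Soraya ($235,300): Apprenticeship Credit: 26% of the $28,100 excess over $207,200 is $7,306; credit = $7,525 − $7,306 = $219. Disability Support Credit: 5% of the $42,200 excess over $193,100 is $2,110; credit = $5,175 − $2,110 = $3,065. total $219 + $3,065 = $3,284
Difference: |$6,136 − $3,284| = $2,852.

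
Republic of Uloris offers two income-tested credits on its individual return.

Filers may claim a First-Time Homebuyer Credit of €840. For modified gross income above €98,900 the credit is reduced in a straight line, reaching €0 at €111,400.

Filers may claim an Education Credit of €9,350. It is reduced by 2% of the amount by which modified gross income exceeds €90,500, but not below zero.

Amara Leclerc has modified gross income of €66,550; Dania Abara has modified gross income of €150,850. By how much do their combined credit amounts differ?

Amara (€66,550): First-Time Homebuyer Credit: €66,550 is at or below the €98,900 threshold, so the full €840 applies. Education Credit: €66,550 is at or below the €90,500 threshold, so the full €9,350 applies. total €840 + €9,350 = €10,190
Dania (€150,850): First-Time Homebuyer Credit: €150,850 is at or above €111,400, so the credit is €0. Education Credit: 2% of the €60,350 excess over €90,500 is €1,207; credit = €9,350 − €1,207 = €8,143. total €0 + €8,143 = €8,143
Difference: |€10,190 − €8,143| = €2,047.

€2,047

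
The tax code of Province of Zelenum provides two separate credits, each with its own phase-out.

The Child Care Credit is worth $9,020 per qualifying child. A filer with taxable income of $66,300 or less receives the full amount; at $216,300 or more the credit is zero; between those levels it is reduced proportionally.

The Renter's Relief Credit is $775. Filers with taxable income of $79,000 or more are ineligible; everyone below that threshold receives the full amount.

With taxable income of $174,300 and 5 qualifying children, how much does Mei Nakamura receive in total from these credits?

$12,628

Child Care Credit: base = 5 × $9,020 = $45,100. $174,300 is $108,000 into a $150,000 phase-out range, leaving 42,000/150,000 of the credit: $45,100 × 42,000/150,000 = $12,628.
Renter's Relief Credit: $174,300 meets or exceeds the $79,000 cutoff, so the credit is $0.
Total: $12,628 + $0 = $12,628.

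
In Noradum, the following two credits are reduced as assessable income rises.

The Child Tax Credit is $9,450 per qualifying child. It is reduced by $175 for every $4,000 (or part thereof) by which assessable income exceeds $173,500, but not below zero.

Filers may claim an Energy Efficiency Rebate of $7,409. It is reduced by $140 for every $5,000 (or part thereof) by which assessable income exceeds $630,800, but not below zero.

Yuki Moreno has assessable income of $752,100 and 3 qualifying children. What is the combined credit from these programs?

$6,884

Child Tax Credit: base = 3 × $9,450 = $28,350. income exceeds $173,500 by $578,600, which is 145 full-or-partial $4,000 increments; reduction = 145 × $175 = $25,375, leaving $2,975.
Energy Efficiency Rebate: income exceeds $630,800 by $121,300, which is 25 full-or-partial $5,000 increments; reduction = 25 × $140 = $3,500, leaving $3,909.
Total: $2,975 + $3,909 = $6,884.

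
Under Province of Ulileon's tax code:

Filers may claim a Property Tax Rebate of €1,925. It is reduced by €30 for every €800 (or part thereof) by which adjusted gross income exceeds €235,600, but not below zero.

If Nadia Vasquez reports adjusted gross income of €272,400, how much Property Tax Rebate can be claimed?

€545

Property Tax Rebate: income exceeds €235,600 by €36,800, which is 46 full-or-partial €800 increments; reduction = 46 × €30 = €1,380, leaving €545.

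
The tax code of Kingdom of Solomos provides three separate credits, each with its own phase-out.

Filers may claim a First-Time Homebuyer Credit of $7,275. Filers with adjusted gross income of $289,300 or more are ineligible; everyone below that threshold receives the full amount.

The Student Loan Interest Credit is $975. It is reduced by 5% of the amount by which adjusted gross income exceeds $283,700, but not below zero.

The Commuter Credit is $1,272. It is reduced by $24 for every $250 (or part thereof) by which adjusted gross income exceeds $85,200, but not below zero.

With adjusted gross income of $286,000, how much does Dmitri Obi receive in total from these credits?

First-Time Homebuyer Credit: $286,000 is below the $289,300 cutoff, so the full $7,275 applies.
Student Loan Interest Credit: 5% of the $2,300 excess over $283,700 is $115; credit = $975 − $115 = $860.
Commuter Credit: income exceeds $85,200 by $200,800 → 804 increments × $24 = $19,296 ≥ base, so the credit is $0.
Total: $7,275 + $860 + $0 = $8,135.

$8,135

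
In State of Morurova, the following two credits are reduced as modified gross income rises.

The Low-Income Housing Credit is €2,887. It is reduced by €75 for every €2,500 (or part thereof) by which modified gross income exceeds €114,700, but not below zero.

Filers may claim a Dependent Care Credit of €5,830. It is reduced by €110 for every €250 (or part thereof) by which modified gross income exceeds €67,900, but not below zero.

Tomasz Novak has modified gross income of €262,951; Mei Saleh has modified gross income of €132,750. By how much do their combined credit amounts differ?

€2,287

Tomasz (€262,951): Low-Income Housing Credit: income exceeds €114,700 by €148,251 → 60 increments × €75 = €4,500 ≥ base, so the credit is €0. Dependent Care Credit: income exceeds €67,900 by €195,051 → 781 increments × €110 = €85,910 ≥ base, so the credit is €0. total €0 + €0 = €0
Mei (€132,750): Low-Income Housing Credit: income exceeds €114,700 by €18,050, which is 8 full-or-partial €2,500 increments; reduction = 8 × €75 = €600, leaving €2,287. Dependent Care Credit: income exceeds €67,900 by €64,850 → 260 increments × €110 = €28,600 ≥ base, so the credit is €0. total €2,287 + €0 = €2,287
Difference: |€0 − €2,287| = €2,287.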